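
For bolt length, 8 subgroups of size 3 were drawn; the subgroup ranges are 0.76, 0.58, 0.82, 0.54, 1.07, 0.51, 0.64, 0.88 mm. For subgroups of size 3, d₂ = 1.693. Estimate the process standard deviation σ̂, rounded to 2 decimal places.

R̄ = (0.76 + 0.58 + 0.82 + 0.54 + 1.07 + 0.51 + 0.64 + 0.88) / 8 = 0.7250
σ̂ = R̄ / d₂ = 0.7250 / 1.693 = 0.4282

0.43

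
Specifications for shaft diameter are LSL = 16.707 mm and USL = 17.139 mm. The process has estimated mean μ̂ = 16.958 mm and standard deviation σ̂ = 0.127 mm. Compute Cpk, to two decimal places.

Cpu = (USL − μ̂) / (3σ̂) = (17.139 − 16.958) / (3 × 0.127) = 0.4751; Cpl = (μ̂ − LSL) / (3σ̂) = (16.958 − 16.707) / (3 × 0.127) = 0.6588; Cpk = min(Cpu, Cpl) = 0.4751

0.48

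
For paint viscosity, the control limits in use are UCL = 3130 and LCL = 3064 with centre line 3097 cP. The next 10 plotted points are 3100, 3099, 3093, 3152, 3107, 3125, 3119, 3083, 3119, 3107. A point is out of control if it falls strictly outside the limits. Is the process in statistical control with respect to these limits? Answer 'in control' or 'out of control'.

out of control

Compare each point to [3064, 3130]: sample 4 = 3152 > UCL.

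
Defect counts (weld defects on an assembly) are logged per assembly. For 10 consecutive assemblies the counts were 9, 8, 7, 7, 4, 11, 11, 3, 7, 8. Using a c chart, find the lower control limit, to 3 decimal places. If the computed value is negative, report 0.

c̄ = (9 + 8 + 7 + 7 + 4 + 11 + 11 + 3 + 7 + 8) / 10 = 75 / 10 = 7.5000
LCL = c̄ − 3√c̄ = 7.5000 − 3 × 2.7386 = -0.7158 → 0 (cannot be negative)

0.000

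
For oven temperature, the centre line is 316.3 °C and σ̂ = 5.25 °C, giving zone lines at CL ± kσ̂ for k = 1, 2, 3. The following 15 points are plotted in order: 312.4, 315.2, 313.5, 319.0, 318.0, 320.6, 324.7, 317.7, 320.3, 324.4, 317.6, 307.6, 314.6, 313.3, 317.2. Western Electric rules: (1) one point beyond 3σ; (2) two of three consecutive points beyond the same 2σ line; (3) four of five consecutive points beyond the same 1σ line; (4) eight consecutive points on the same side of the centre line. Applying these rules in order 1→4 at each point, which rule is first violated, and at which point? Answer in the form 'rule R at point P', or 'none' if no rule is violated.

rule 4 at point 11

Zone of each point (C = within 1σ̂, B = 1σ̂–2σ̂, A = 2σ̂–3σ̂, * = beyond 3σ̂; sign = side of CL): 1:-C, 2:-C, 3:-C, 4:+C, 5:+C, 6:+C, 7:+B, 8:+C, 9:+C, 10:+B, 11:+C, 12:-B, 13:-C, 14:-C, 15:+C
Rule 4 (eight consecutive points on the same side of the centre line) is satisfied at point 11.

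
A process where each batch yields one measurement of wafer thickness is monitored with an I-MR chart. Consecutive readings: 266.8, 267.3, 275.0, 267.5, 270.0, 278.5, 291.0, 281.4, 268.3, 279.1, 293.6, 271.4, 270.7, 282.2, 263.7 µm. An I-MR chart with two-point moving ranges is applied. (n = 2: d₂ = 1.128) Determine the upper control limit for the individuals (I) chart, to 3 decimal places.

X̄ = (266.8 + 267.3 + 275.0 + 267.5 + 270.0 + 278.5 + 291.0 + 281.4 + 268.3 + 279.1 + 293.6 + 271.4 + 270.7 + 282.2 + 263.7) / 15 = 275.1000
Moving ranges: 0.5, 7.7, 7.5, 2.5, 8.5, 12.5, 9.6, 13.1, 10.8, 14.5, 22.2, 0.7, 11.5, 18.5; M̄R̄ = 140.1000 / 14 = 10.0071
UCL = X̄ + 3·M̄R̄/d₂ = 275.1000 + 3 × 10.0071 / 1.128 = 301.7147

301.715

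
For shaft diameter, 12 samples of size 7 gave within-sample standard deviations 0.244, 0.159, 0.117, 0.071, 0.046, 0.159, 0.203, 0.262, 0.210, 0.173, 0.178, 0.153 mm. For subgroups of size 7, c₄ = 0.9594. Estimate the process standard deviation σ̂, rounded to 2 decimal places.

0.17

s̄ = (0.244 + 0.159 + 0.117 + 0.071 + 0.046 + 0.159 + 0.203 + 0.262 + 0.210 + 0.173 + 0.178 + 0.153) / 12 = 0.1646
σ̂ = s̄ / c₄ = 0.1646 / 0.9594 = 0.1715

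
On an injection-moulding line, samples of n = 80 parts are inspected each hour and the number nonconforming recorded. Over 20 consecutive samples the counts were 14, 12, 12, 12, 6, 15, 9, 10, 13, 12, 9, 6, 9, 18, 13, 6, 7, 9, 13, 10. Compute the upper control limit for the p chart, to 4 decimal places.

p̄ = Σdᵢ / (k·n) = 215 / (20 × 80) = 0.13437
UCL = p̄ + 3·√(p̄(1−p̄)/n) = 0.13437 + 3 × √(0.13437×0.86562/80) = 0.13437 + 3 × 0.03813 = 0.24877

0.2488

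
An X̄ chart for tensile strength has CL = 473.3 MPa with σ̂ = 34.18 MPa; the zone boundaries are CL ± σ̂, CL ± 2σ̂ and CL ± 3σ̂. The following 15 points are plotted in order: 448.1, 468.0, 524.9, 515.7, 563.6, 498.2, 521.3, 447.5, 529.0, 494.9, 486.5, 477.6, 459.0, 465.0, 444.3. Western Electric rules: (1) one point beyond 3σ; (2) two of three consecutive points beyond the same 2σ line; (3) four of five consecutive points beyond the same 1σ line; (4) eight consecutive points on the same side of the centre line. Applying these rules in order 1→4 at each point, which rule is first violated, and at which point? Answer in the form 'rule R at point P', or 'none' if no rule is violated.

rule 3 at point 7

Zone of each point (C = within 1σ̂, B = 1σ̂–2σ̂, A = 2σ̂–3σ̂, * = beyond 3σ̂; sign = side of CL): 1:-C, 2:-C, 3:+B, 4:+B, 5:+A, 6:+C, 7:+B, 8:-C, 9:+B, 10:+C, 11:+C, 12:+C, 13:-C, 14:-C, 15:-C
Rule 3 (four of five consecutive points beyond the same 1σ limit) is satisfied at point 7.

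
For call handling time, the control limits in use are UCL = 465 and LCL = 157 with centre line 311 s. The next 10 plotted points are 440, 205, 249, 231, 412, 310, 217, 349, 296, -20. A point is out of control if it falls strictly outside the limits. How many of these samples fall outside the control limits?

1

Compare each point to [157, 465]: sample 10 = -20 < LCL.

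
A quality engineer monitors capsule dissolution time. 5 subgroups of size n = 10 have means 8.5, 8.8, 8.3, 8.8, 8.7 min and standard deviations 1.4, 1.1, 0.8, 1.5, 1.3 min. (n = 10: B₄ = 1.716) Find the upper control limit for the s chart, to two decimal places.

s̄ = (1.4 + 1.1 + 0.8 + 1.5 + 1.3) / 5 = 1.2200
UCL_s = B₄·s̄ = 1.716 × 1.2200 = 2.0935

2.09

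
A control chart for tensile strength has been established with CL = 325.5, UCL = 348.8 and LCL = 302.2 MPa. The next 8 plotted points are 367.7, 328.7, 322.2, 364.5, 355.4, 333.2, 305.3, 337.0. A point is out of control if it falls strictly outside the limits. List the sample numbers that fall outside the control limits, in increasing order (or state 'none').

1, 4, 5

Compare each point to [302.2, 348.8]: sample 1 = 367.7 > UCL; sample 4 = 364.5 > UCL; sample 5 = 355.4 > UCL.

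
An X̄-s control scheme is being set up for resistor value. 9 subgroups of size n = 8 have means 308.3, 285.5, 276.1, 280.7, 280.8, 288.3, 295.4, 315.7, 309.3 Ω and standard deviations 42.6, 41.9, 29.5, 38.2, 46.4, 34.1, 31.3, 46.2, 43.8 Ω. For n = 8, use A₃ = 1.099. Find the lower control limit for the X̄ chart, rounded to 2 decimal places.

250.12

X̄̄ = (308.3 + 285.5 + 276.1 + 280.7 + 280.8 + 288.3 + 295.4 + 315.7 + 309.3) / 9 = 293.3444
s̄ = (42.6 + 41.9 + 29.5 + 38.2 + 46.4 + 34.1 + 31.3 + 46.2 + 43.8) / 9 = 39.3333
LCL = X̄̄ − A₃·s̄ = 293.3444 − 1.099 × 39.3333 = 250.1171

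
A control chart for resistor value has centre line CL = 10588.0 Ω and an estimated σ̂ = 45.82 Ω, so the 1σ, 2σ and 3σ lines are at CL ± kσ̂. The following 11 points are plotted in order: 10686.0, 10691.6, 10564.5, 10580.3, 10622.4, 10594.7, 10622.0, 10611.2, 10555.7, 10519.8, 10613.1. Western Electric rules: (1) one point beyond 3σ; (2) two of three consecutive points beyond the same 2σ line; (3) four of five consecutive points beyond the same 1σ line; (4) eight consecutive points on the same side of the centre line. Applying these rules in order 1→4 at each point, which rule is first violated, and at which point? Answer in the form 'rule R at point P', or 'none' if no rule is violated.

Zone of each point (C = within 1σ̂, B = 1σ̂–2σ̂, A = 2σ̂–3σ̂, * = beyond 3σ̂; sign = side of CL): 1:+A, 2:+A, 3:-C, 4:-C, 5:+C, 6:+C, 7:+C, 8:+C, 9:-C, 10:-B, 11:+C
Rule 2 (two of three consecutive points beyond the same 2σ limit) is satisfied at point 2.

rule 2 at point 2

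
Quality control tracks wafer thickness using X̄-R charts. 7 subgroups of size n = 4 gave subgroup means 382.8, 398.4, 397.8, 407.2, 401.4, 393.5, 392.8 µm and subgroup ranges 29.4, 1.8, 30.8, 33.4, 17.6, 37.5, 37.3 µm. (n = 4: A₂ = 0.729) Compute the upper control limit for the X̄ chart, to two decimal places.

415.83

X̄̄ = (382.8 + 398.4 + 397.8 + 407.2 + 401.4 + 393.5 + 392.8) / 7 = 2773.9000 / 7 = 396.2714
R̄ = (29.4 + 1.8 + 30.8 + 33.4 + 17.6 + 37.5 + 37.3) / 7 = 187.8000 / 7 = 26.8286
UCL = X̄̄ + A₂·R̄ = 396.2714 + 0.729 × 26.8286 = 415.8295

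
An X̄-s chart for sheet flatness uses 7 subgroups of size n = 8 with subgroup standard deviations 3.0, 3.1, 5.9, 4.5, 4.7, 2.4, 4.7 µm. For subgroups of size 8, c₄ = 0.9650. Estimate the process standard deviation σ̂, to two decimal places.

4.19

s̄ = (3.0 + 3.1 + 5.9 + 4.5 + 4.7 + 2.4 + 4.7) / 7 = 4.0429
σ̂ = s̄ / c₄ = 4.0429 / 0.9650 = 4.1895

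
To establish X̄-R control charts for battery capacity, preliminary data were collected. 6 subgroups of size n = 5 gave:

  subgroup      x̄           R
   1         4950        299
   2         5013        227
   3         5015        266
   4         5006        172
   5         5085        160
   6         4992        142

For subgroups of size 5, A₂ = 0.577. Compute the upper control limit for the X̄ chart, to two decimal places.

5131.91

X̄̄ = (4950 + 5013 + 5015 + 5006 + 5085 + 4992) / 6 = 30061.0000 / 6 = 5010.1667
R̄ = (299 + 227 + 266 + 172 + 160 + 142) / 6 = 1266.0000 / 6 = 211.0000
UCL = X̄̄ + A₂·R̄ = 5010.1667 + 0.577 × 211.0000 = 5131.9137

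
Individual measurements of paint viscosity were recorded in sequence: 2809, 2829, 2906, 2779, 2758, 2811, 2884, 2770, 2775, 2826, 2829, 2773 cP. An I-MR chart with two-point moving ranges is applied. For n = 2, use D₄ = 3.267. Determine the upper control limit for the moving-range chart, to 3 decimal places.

178.200

Moving ranges: 20, 77, 127, 21, 53, 73, 114, 5, 51, 3, 56; M̄R̄ = 600.0000 / 11 = 54.5455
UCL_MR = D₄·M̄R̄ = 3.267 × 54.5455 = 178.2000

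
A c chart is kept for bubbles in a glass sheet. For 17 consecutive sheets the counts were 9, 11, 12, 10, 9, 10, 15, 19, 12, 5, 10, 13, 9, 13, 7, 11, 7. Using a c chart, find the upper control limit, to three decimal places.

20.522

c̄ = (9 + 11 + 12 + 10 + 9 + 10 + 15 + 19 + 12 + 5 + 10 + 13 + 9 + 13 + 7 + 11 + 7) / 17 = 182 / 17 = 10.7059
UCL = c̄ + 3√c̄ = 10.7059 + 3 × √10.7059 = 10.7059 + 3 × 3.2720 = 20.5218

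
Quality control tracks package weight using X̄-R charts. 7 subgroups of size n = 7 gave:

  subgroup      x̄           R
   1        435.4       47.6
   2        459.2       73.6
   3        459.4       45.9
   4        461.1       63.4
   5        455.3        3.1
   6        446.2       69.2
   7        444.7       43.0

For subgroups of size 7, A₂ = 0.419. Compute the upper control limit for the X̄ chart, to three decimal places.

472.313

X̄̄ = (435.4 + 459.2 + 459.4 + 461.1 + 455.3 + 446.2 + 444.7) / 7 = 3161.3000 / 7 = 451.6143
R̄ = (47.6 + 73.6 + 45.9 + 63.4 + 3.1 + 69.2 + 43.0) / 7 = 345.8000 / 7 = 49.4000
UCL = X̄̄ + A₂·R̄ = 451.6143 + 0.419 × 49.4000 = 472.3129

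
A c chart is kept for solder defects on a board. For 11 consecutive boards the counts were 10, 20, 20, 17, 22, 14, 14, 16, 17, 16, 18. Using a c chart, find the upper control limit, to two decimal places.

29.00

c̄ = (10 + 20 + 20 + 17 + 22 + 14 + 14 + 16 + 17 + 16 + 18) / 11 = 184 / 11 = 16.7273
UCL = c̄ + 3√c̄ = 16.7273 + 3 × √16.7273 = 16.7273 + 3 × 4.0899 = 28.9970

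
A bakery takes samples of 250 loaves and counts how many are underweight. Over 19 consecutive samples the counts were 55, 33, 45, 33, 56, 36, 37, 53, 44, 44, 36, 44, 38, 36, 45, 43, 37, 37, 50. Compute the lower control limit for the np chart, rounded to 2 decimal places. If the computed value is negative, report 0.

24.44

p̄ = Σdᵢ / (k·n) = 802 / (19 × 250) = 0.16884
LCL = np̄ − 3·√(np̄(1−p̄)) = 42.2105 − 3 × 5.9231 = 24.4411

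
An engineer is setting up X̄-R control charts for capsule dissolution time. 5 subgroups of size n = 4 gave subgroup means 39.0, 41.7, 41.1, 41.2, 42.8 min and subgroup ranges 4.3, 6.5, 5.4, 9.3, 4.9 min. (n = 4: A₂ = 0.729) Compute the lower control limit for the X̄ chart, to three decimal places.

36.728

X̄̄ = (39.0 + 41.7 + 41.1 + 41.2 + 42.8) / 5 = 205.8000 / 5 = 41.1600
R̄ = (4.3 + 6.5 + 5.4 + 9.3 + 4.9) / 5 = 30.4000 / 5 = 6.0800
LCL = X̄̄ − A₂·R̄ = 41.1600 − 0.729 × 6.0800 = 36.7277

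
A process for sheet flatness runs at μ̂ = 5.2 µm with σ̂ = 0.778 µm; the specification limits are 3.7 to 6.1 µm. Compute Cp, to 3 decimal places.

0.514

Cp = (USL − LSL) / (6σ̂) = (6.1 − 3.7) / (6 × 0.778) = 2.4000 / 4.6680 = 0.5141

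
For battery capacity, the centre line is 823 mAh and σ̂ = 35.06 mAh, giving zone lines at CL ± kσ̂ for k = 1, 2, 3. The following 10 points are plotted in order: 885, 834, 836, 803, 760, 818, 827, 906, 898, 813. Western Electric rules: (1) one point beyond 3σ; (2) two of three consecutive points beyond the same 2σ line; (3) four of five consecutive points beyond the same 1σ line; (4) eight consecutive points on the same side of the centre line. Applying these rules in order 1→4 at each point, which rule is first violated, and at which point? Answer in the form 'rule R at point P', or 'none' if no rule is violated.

Zone of each point (C = within 1σ̂, B = 1σ̂–2σ̂, A = 2σ̂–3σ̂, * = beyond 3σ̂; sign = side of CL): 1:+B, 2:+C, 3:+C, 4:-C, 5:-B, 6:-C, 7:+C, 8:+A, 9:+A, 10:-C
Rule 2 (two of three consecutive points beyond the same 2σ limit) is satisfied at point 9.

rule 2 at point 9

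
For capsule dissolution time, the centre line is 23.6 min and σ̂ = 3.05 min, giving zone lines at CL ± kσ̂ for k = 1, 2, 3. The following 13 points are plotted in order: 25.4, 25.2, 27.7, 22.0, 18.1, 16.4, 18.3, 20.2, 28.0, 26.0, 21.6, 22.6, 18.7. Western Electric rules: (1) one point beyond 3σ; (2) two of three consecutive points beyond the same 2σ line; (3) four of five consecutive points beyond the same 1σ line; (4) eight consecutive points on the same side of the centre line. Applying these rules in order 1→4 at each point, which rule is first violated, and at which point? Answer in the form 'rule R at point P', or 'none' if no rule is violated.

Zone of each point (C = within 1σ̂, B = 1σ̂–2σ̂, A = 2σ̂–3σ̂, * = beyond 3σ̂; sign = side of CL): 1:+C, 2:+C, 3:+B, 4:-C, 5:-B, 6:-A, 7:-B, 8:-B, 9:+B, 10:+C, 11:-C, 12:-C, 13:-B
Rule 3 (four of five consecutive points beyond the same 1σ limit) is satisfied at point 8.

rule 3 at point 8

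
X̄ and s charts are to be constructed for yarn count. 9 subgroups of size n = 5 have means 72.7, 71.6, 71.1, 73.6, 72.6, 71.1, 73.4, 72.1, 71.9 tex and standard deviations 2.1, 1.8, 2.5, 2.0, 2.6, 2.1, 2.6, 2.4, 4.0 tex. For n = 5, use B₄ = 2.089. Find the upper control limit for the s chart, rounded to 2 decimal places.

s̄ = (2.1 + 1.8 + 2.5 + 2.0 + 2.6 + 2.1 + 2.6 + 2.4 + 4.0) / 9 = 2.4556
UCL_s = B₄·s̄ = 2.089 × 2.4556 = 5.1297

5.13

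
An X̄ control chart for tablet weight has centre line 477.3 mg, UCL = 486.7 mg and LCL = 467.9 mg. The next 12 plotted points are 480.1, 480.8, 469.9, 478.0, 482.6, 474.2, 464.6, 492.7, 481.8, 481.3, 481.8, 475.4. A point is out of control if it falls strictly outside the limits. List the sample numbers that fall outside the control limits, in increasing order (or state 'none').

7, 8

Compare each point to [467.9, 486.7]: sample 7 = 464.6 < LCL; sample 8 = 492.7 > UCL.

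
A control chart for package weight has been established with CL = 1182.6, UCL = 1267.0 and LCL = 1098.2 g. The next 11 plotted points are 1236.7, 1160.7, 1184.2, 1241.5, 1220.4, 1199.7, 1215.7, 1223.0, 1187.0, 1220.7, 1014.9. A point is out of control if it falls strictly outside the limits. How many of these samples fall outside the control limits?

1

Compare each point to [1098.2, 1267.0]: sample 11 = 1014.9 < LCL.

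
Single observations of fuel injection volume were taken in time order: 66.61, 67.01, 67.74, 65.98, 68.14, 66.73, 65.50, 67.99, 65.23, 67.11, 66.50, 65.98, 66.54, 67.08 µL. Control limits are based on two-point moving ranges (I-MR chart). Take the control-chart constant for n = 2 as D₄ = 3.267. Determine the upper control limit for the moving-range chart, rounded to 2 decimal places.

4.28

Moving ranges: 0.40, 0.73, 1.76, 2.16, 1.41, 1.23, 2.49, 2.76, 1.88, 0.61, 0.52, 0.56, 0.54; M̄R̄ = 17.0500 / 13 = 1.3115
UCL_MR = D₄·M̄R̄ = 3.267 × 1.3115 = 4.2848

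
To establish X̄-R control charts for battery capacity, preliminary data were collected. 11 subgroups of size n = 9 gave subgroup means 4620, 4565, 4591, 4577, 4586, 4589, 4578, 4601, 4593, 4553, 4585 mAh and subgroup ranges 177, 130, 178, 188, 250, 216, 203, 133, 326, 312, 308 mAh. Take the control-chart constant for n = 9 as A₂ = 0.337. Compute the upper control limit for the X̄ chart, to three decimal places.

4659.443

X̄̄ = (4620 + 4565 + 4591 + 4577 + 4586 + 4589 + 4578 + 4601 + 4593 + 4553 + 4585) / 11 = 50438.0000 / 11 = 4585.2727
R̄ = (177 + 130 + 178 + 188 + 250 + 216 + 203 + 133 + 326 + 312 + 308) / 11 = 2421.0000 / 11 = 220.0909
UCL = X̄̄ + A₂·R̄ = 4585.2727 + 0.337 × 220.0909 = 4659.4434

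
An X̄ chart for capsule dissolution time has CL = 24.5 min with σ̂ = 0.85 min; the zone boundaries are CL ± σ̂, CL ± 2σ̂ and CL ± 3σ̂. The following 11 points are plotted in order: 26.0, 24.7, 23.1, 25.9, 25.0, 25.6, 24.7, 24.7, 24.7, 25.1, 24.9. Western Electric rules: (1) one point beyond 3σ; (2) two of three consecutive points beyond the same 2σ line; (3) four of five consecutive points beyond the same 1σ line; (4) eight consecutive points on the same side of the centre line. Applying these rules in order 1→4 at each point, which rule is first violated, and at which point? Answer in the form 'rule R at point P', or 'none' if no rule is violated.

Zone of each point (C = within 1σ̂, B = 1σ̂–2σ̂, A = 2σ̂–3σ̂, * = beyond 3σ̂; sign = side of CL): 1:+B, 2:+C, 3:-B, 4:+B, 5:+C, 6:+B, 7:+C, 8:+C, 9:+C, 10:+C, 11:+C
Rule 4 (eight consecutive points on the same side of the centre line) is satisfied at point 11.

rule 4 at point 11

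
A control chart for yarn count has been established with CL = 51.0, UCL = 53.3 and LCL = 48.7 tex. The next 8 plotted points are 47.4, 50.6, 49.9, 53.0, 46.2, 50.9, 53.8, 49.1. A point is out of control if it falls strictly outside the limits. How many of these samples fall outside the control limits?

3

Compare each point to [48.7, 53.3]: sample 1 = 47.4 < LCL; sample 5 = 46.2 < LCL; sample 7 = 53.8 > UCL.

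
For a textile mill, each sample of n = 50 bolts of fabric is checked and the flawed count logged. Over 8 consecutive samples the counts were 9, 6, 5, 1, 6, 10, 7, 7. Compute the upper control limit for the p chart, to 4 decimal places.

0.2690

p̄ = Σdᵢ / (k·n) = 51 / (8 × 50) = 0.12750
UCL = p̄ + 3·√(p̄(1−p̄)/n) = 0.12750 + 3 × √(0.12750×0.87250/50) = 0.12750 + 3 × 0.04717 = 0.26901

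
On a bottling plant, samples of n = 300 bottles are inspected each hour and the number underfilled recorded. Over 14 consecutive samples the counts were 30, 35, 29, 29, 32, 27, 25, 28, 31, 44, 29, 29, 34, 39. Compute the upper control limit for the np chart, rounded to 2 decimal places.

p̄ = Σdᵢ / (k·n) = 441 / (14 × 300) = 0.10500
UCL = np̄ + 3·√(np̄(1−p̄)) = 31.5000 + 3 × √(31.5000×0.89500) = 31.5000 + 3 × 5.3097 = 47.4290

47.43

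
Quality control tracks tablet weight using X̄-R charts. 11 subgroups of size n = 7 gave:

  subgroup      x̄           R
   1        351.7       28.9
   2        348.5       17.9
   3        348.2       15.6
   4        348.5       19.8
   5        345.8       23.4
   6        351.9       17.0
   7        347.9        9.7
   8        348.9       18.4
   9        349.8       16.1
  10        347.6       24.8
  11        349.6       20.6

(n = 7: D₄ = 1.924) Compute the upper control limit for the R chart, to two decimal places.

37.12

R̄ = (28.9 + 17.9 + 15.6 + 19.8 + 23.4 + 17.0 + 9.7 + 18.4 + 16.1 + 24.8 + 20.6) / 11 = 212.2000 / 11 = 19.2909
UCL_R = D₄·R̄ = 1.924 × 19.2909 = 37.1157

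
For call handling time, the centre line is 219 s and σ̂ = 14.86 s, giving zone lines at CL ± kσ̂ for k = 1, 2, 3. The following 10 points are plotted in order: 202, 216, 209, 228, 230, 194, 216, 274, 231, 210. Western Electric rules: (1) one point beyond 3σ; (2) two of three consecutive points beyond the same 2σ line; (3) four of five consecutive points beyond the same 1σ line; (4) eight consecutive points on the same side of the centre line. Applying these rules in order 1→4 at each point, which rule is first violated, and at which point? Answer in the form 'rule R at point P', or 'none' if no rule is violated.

Zone of each point (C = within 1σ̂, B = 1σ̂–2σ̂, A = 2σ̂–3σ̂, * = beyond 3σ̂; sign = side of CL): 1:-B, 2:-C, 3:-C, 4:+C, 5:+C, 6:-B, 7:-C, 8:+*, 9:+C, 10:-C
Rule 1 (one point beyond the 3σ limits) is satisfied at point 8.

rule 1 at point 8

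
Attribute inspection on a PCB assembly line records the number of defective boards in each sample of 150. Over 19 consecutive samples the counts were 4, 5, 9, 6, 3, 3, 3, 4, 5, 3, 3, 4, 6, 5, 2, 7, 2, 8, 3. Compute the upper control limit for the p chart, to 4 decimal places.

0.0715

p̄ = Σdᵢ / (k·n) = 85 / (19 × 150) = 0.02982
UCL = p̄ + 3·√(p̄(1−p̄)/n) = 0.02982 + 3 × √(0.02982×0.97018/150) = 0.02982 + 3 × 0.01389 = 0.07149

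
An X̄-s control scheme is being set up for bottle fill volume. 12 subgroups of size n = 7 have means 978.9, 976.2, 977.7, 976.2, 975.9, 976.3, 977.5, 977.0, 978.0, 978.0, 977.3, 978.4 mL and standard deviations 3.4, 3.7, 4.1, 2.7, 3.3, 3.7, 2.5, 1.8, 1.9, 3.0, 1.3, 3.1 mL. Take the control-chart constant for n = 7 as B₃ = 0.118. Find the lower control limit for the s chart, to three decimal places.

s̄ = (3.4 + 3.7 + 4.1 + 2.7 + 3.3 + 3.7 + 2.5 + 1.8 + 1.9 + 3.0 + 1.3 + 3.1) / 12 = 2.8750
LCL_s = B₃·s̄ = 0.118 × 2.8750 = 0.3392

0.339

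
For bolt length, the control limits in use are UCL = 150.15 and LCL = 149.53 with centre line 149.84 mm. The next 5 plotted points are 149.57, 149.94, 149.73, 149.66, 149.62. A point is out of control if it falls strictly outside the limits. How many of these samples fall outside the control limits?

0

All 5 points lie within [149.53, 150.15].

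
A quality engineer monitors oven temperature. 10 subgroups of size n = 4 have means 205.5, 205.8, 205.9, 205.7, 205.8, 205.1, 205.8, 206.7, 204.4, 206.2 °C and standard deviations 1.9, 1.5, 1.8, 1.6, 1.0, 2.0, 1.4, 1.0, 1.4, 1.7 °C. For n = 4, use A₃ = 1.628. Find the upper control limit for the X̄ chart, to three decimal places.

X̄̄ = (205.5 + 205.8 + 205.9 + 205.7 + 205.8 + 205.1 + 205.8 + 206.7 + 204.4 + 206.2) / 10 = 205.6900
s̄ = (1.9 + 1.5 + 1.8 + 1.6 + 1.0 + 2.0 + 1.4 + 1.0 + 1.4 + 1.7) / 10 = 1.5300
UCL = X̄̄ + A₃·s̄ = 205.6900 + 1.628 × 1.5300 = 208.1808

208.181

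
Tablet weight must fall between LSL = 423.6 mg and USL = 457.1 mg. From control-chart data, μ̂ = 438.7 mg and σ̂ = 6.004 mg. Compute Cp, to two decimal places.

Cp = (USL − LSL) / (6σ̂) = (457.1 − 423.6) / (6 × 6.004) = 33.5000 / 36.0240 = 0.9299

0.93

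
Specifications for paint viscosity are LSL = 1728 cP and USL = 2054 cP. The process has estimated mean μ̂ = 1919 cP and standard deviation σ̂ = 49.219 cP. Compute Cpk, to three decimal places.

Cpu = (USL − μ̂) / (3σ̂) = (2054 − 1919) / (3 × 49.219) = 0.9143; Cpl = (μ̂ − LSL) / (3σ̂) = (1919 − 1728) / (3 × 49.219) = 1.2935; Cpk = min(Cpu, Cpl) = 0.9143

0.914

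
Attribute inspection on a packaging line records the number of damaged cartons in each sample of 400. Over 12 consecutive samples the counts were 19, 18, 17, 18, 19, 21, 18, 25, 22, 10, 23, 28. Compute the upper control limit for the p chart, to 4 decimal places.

0.0821

p̄ = Σdᵢ / (k·n) = 238 / (12 × 400) = 0.04958
UCL = p̄ + 3·√(p̄(1−p̄)/n) = 0.04958 + 3 × √(0.04958×0.95042/400) = 0.04958 + 3 × 0.01085 = 0.08215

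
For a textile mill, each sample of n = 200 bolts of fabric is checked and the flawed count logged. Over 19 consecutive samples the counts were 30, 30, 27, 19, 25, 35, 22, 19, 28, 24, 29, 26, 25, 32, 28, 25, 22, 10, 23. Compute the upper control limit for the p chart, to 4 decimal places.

0.1965

p̄ = Σdᵢ / (k·n) = 479 / (19 × 200) = 0.12605
UCL = p̄ + 3·√(p̄(1−p̄)/n) = 0.12605 + 3 × √(0.12605×0.87395/200) = 0.12605 + 3 × 0.02347 = 0.19646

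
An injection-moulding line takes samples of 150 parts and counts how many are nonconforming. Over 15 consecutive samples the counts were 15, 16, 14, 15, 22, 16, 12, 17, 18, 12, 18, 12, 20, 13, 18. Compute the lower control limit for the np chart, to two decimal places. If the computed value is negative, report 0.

4.57

p̄ = Σdᵢ / (k·n) = 238 / (15 × 150) = 0.10578
LCL = np̄ − 3·√(np̄(1−p̄)) = 15.8667 − 3 × 3.7667 = 4.5664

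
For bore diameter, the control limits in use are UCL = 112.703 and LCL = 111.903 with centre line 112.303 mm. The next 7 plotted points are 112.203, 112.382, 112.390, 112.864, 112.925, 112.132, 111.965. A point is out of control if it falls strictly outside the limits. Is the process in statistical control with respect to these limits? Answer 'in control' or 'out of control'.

Compare each point to [111.903, 112.703]: sample 4 = 112.864 > UCL; sample 5 = 112.925 > UCL.

out of control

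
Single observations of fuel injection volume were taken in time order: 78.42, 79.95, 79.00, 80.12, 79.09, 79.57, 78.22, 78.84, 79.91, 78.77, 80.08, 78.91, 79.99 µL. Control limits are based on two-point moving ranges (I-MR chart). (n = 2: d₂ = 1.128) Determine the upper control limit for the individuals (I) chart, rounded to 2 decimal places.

82.15

X̄ = (78.42 + 79.95 + 79.00 + 80.12 + 79.09 + 79.57 + 78.22 + 78.84 + 79.91 + 78.77 + 80.08 + 78.91 + 79.99) / 13 = 79.2977
Moving ranges: 1.53, 0.95, 1.12, 1.03, 0.48, 1.35, 0.62, 1.07, 1.14, 1.31, 1.17, 1.08; M̄R̄ = 12.8500 / 12 = 1.0708
UCL = X̄ + 3·M̄R̄/d₂ = 79.2977 + 3 × 1.0708 / 1.128 = 82.1457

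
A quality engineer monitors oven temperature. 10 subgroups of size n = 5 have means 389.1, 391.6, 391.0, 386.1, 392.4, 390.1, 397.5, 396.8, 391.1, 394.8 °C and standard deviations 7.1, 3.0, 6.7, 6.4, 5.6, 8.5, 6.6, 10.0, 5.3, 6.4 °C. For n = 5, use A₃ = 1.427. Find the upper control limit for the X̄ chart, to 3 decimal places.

401.411

X̄̄ = (389.1 + 391.6 + 391.0 + 386.1 + 392.4 + 390.1 + 397.5 + 396.8 + 391.1 + 394.8) / 10 = 392.0500
s̄ = (7.1 + 3.0 + 6.7 + 6.4 + 5.6 + 8.5 + 6.6 + 10.0 + 5.3 + 6.4) / 10 = 6.5600
UCL = X̄̄ + A₃·s̄ = 392.0500 + 1.427 × 6.5600 = 401.4111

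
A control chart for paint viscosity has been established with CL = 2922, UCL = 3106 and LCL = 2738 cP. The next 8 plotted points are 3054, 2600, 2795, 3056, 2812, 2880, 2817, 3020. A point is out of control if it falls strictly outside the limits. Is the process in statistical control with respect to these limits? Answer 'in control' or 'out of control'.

out of control

Compare each point to [2738, 3106]: sample 2 = 2600 < LCL.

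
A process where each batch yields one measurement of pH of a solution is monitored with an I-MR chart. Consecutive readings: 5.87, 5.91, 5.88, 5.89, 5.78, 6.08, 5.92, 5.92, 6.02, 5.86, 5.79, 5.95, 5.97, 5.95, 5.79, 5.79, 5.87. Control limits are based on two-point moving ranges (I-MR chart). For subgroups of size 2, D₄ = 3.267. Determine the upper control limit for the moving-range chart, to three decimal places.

Moving ranges: 0.04, 0.03, 0.01, 0.11, 0.30, 0.16, 0.00, 0.10, 0.16, 0.07, 0.16, 0.02, 0.02, 0.16, 0.00, 0.08; M̄R̄ = 1.4200 / 16 = 0.0887
UCL_MR = D₄·M̄R̄ = 3.267 × 0.0887 = 0.2899

0.290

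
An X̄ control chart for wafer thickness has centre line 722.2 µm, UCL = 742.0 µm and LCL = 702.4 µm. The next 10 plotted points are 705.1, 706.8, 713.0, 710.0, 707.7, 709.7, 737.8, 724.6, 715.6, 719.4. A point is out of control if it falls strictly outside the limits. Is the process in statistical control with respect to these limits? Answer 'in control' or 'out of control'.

All 10 points lie within [702.4, 742.0].

in control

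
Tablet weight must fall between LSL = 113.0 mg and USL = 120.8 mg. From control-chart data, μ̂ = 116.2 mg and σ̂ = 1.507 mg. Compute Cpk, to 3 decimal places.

0.708

Cpu = (USL − μ̂) / (3σ̂) = (120.8 − 116.2) / (3 × 1.507) = 1.0175; Cpl = (μ̂ − LSL) / (3σ̂) = (116.2 − 113.0) / (3 × 1.507) = 0.7078; Cpk = min(Cpu, Cpl) = 0.7078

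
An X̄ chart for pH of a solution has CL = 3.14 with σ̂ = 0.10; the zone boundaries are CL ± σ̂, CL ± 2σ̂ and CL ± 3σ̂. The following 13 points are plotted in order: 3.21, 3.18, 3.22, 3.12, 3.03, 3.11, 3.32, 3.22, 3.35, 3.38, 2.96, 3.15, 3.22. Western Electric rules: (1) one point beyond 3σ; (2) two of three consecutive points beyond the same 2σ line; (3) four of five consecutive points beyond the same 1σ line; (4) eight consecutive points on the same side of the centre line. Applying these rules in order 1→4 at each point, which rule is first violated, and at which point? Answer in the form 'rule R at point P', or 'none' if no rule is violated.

rule 2 at point 10

Zone of each point (C = within 1σ̂, B = 1σ̂–2σ̂, A = 2σ̂–3σ̂, * = beyond 3σ̂; sign = side of CL): 1:+C, 2:+C, 3:+C, 4:-C, 5:-B, 6:-C, 7:+B, 8:+C, 9:+A, 10:+A, 11:-B, 12:+C, 13:+C
Rule 2 (two of three consecutive points beyond the same 2σ limit) is satisfied at point 10.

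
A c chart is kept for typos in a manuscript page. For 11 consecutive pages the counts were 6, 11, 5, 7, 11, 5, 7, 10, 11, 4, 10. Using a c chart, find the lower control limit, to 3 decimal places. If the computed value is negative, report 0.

c̄ = (6 + 11 + 5 + 7 + 11 + 5 + 7 + 10 + 11 + 4 + 10) / 11 = 87 / 11 = 7.9091
LCL = c̄ − 3√c̄ = 7.9091 − 3 × 2.8123 = -0.5278 → 0 (cannot be negative)

0.000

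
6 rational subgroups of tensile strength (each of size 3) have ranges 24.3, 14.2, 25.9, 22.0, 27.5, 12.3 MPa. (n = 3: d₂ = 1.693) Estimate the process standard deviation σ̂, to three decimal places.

12.424

R̄ = (24.3 + 14.2 + 25.9 + 22.0 + 27.5 + 12.3) / 6 = 21.0333
σ̂ = R̄ / d₂ = 21.0333 / 1.693 = 12.4237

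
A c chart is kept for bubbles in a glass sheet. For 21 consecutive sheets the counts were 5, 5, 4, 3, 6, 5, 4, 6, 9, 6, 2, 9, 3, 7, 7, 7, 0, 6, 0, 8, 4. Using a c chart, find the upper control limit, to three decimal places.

11.788

c̄ = (5 + 5 + 4 + 3 + 6 + 5 + 4 + 6 + 9 + 6 + 2 + 9 + 3 + 7 + 7 + 7 + 0 + 6 + 0 + 8 + 4) / 21 = 106 / 21 = 5.0476
UCL = c̄ + 3√c̄ = 5.0476 + 3 × √5.0476 = 5.0476 + 3 × 2.2467 = 11.7877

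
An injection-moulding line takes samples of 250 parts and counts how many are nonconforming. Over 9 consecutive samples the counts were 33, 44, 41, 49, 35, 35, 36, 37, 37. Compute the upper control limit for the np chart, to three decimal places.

55.687

p̄ = Σdᵢ / (k·n) = 347 / (9 × 250) = 0.15422
UCL = np̄ + 3·√(np̄(1−p̄)) = 38.5556 + 3 × √(38.5556×0.84578) = 38.5556 + 3 × 5.7105 = 55.6870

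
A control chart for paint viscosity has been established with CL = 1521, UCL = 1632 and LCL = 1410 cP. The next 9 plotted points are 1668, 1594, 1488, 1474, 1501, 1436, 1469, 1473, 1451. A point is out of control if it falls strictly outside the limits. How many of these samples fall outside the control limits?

1

Compare each point to [1410, 1632]: sample 1 = 1668 > UCL.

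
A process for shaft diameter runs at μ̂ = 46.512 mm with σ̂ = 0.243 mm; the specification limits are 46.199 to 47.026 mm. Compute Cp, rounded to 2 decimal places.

0.57

Cp = (USL − LSL) / (6σ̂) = (47.026 − 46.199) / (6 × 0.243) = 0.8270 / 1.4580 = 0.5672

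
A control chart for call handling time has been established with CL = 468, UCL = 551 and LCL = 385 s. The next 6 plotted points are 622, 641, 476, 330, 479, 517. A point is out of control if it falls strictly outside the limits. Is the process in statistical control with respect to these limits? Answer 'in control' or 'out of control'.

Compare each point to [385, 551]: sample 1 = 622 > UCL; sample 2 = 641 > UCL; sample 4 = 330 < LCL.

out of control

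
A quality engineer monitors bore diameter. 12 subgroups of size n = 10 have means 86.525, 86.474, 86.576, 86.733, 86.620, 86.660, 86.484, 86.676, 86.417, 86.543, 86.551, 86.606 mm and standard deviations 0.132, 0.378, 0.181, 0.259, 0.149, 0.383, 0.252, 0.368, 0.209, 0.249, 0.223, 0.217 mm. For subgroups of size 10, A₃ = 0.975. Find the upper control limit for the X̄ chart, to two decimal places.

86.82

X̄̄ = (86.525 + 86.474 + 86.576 + 86.733 + 86.620 + 86.660 + 86.484 + 86.676 + 86.417 + 86.543 + 86.551 + 86.606) / 12 = 86.5721
s̄ = (0.132 + 0.378 + 0.181 + 0.259 + 0.149 + 0.383 + 0.252 + 0.368 + 0.209 + 0.249 + 0.223 + 0.217) / 12 = 0.2500
UCL = X̄̄ + A₃·s̄ = 86.5721 + 0.975 × 0.2500 = 86.8158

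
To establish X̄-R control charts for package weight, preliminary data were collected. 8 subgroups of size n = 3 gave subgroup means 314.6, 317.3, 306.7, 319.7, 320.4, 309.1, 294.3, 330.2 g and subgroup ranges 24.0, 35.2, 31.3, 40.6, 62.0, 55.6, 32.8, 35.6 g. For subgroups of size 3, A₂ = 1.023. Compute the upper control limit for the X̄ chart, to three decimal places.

354.587

X̄̄ = (314.6 + 317.3 + 306.7 + 319.7 + 320.4 + 309.1 + 294.3 + 330.2) / 8 = 2512.3000 / 8 = 314.0375
R̄ = (24.0 + 35.2 + 31.3 + 40.6 + 62.0 + 55.6 + 32.8 + 35.6) / 8 = 317.1000 / 8 = 39.6375
UCL = X̄̄ + A₂·R̄ = 314.0375 + 1.023 × 39.6375 = 354.5867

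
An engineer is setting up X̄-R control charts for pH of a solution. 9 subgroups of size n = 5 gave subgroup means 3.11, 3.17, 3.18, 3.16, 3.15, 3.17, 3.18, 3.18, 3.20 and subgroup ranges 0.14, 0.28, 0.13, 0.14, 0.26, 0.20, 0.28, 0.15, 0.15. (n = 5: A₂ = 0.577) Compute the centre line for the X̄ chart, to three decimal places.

X̄̄ = (3.11 + 3.17 + 3.18 + 3.16 + 3.15 + 3.17 + 3.18 + 3.18 + 3.20) / 9 = 28.5000 / 9 = 3.1667
CL = X̄̄ = 3.1667

3.167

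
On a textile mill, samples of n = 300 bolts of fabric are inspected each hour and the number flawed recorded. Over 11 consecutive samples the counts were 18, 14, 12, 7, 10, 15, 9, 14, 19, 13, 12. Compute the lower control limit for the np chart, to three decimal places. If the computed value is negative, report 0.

p̄ = Σdᵢ / (k·n) = 143 / (11 × 300) = 0.04333
LCL = np̄ − 3·√(np̄(1−p̄)) = 13.0000 − 3 × 3.5266 = 2.4203

2.420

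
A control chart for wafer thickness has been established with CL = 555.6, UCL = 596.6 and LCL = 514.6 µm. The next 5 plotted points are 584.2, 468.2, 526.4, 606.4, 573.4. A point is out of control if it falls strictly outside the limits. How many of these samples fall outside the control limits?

Compare each point to [514.6, 596.6]: sample 2 = 468.2 < LCL; sample 4 = 606.4 > UCL.

2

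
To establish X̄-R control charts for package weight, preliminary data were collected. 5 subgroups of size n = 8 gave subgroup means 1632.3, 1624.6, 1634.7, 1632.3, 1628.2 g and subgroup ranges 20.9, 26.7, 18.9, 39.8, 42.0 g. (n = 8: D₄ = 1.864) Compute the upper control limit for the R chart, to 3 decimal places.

55.286

R̄ = (20.9 + 26.7 + 18.9 + 39.8 + 42.0) / 5 = 148.3000 / 5 = 29.6600
UCL_R = D₄·R̄ = 1.864 × 29.6600 = 55.2862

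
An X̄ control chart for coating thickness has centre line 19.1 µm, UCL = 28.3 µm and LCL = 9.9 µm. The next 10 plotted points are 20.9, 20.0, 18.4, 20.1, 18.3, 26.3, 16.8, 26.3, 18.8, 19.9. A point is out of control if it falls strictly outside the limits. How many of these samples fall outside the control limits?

0

All 10 points lie within [9.9, 28.3].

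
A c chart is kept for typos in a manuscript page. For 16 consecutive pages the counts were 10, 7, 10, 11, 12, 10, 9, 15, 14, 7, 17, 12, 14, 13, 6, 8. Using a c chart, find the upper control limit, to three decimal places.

20.859

c̄ = (10 + 7 + 10 + 11 + 12 + 10 + 9 + 15 + 14 + 7 + 17 + 12 + 14 + 13 + 6 + 8) / 16 = 175 / 16 = 10.9375
UCL = c̄ + 3√c̄ = 10.9375 + 3 × √10.9375 = 10.9375 + 3 × 3.3072 = 20.8591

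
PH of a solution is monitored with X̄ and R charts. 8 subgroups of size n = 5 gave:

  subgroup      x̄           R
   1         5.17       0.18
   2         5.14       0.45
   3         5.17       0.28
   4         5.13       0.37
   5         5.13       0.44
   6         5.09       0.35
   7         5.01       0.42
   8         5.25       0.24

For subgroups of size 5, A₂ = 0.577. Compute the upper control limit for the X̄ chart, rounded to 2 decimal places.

5.33

X̄̄ = (5.17 + 5.14 + 5.17 + 5.13 + 5.13 + 5.09 + 5.01 + 5.25) / 8 = 41.0900 / 8 = 5.1362
R̄ = (0.18 + 0.45 + 0.28 + 0.37 + 0.44 + 0.35 + 0.42 + 0.24) / 8 = 2.7300 / 8 = 0.3412
UCL = X̄̄ + A₂·R̄ = 5.1362 + 0.577 × 0.3412 = 5.3332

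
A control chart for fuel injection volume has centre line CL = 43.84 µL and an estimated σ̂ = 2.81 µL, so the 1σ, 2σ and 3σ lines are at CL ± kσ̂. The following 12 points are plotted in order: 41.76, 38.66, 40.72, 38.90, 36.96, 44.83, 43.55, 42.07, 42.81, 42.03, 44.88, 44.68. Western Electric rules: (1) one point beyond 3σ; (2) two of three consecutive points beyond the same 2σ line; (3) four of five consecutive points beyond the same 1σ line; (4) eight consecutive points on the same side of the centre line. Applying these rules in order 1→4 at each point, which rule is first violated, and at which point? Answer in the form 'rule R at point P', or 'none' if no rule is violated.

Zone of each point (C = within 1σ̂, B = 1σ̂–2σ̂, A = 2σ̂–3σ̂, * = beyond 3σ̂; sign = side of CL): 1:-C, 2:-B, 3:-B, 4:-B, 5:-A, 6:+C, 7:-C, 8:-C, 9:-C, 10:-C, 11:+C, 12:+C
Rule 3 (four of five consecutive points beyond the same 1σ limit) is satisfied at point 5.

rule 3 at point 5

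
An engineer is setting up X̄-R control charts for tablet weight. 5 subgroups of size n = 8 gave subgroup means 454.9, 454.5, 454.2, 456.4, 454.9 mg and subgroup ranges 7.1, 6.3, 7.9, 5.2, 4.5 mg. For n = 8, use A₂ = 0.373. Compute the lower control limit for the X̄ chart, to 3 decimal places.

452.667

X̄̄ = (454.9 + 454.5 + 454.2 + 456.4 + 454.9) / 5 = 2274.9000 / 5 = 454.9800
R̄ = (7.1 + 6.3 + 7.9 + 5.2 + 4.5) / 5 = 31.0000 / 5 = 6.2000
LCL = X̄̄ − A₂·R̄ = 454.9800 − 0.373 × 6.2000 = 452.6674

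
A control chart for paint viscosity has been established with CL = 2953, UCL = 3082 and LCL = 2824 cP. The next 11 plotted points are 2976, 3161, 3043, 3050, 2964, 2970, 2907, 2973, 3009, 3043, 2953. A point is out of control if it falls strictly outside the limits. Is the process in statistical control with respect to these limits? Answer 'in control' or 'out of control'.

out of control

Compare each point to [2824, 3082]: sample 2 = 3161 > UCL.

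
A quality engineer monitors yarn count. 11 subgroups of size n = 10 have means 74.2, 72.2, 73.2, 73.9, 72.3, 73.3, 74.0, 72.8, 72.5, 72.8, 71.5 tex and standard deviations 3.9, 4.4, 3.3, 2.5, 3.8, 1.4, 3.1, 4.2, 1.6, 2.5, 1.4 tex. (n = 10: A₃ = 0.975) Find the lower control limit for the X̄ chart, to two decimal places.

70.13

X̄̄ = (74.2 + 72.2 + 73.2 + 73.9 + 72.3 + 73.3 + 74.0 + 72.8 + 72.5 + 72.8 + 71.5) / 11 = 72.9727
s̄ = (3.9 + 4.4 + 3.3 + 2.5 + 3.8 + 1.4 + 3.1 + 4.2 + 1.6 + 2.5 + 1.4) / 11 = 2.9182
LCL = X̄̄ − A₃·s̄ = 72.9727 − 0.975 × 2.9182 = 70.1275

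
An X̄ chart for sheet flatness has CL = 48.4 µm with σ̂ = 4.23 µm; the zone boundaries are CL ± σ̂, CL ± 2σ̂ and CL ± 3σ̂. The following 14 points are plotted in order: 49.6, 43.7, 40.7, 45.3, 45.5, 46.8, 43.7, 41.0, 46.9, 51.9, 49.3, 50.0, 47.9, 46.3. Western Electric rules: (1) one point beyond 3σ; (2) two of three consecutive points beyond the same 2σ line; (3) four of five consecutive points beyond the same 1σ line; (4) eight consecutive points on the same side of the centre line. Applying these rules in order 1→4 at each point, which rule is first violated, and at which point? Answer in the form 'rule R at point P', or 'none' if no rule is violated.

Zone of each point (C = within 1σ̂, B = 1σ̂–2σ̂, A = 2σ̂–3σ̂, * = beyond 3σ̂; sign = side of CL): 1:+C, 2:-B, 3:-B, 4:-C, 5:-C, 6:-C, 7:-B, 8:-B, 9:-C, 10:+C, 11:+C, 12:+C, 13:-C, 14:-C
Rule 4 (eight consecutive points on the same side of the centre line) is satisfied at point 9.

rule 4 at point 9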